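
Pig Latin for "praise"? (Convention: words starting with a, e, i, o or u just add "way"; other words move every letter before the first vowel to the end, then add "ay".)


Word: "praise"
Starts with consonant(s) → move to end, add 'ay'
Consonant cluster: "pr"
Pig Latin = "aisepray"


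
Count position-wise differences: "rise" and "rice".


Comparing character by character (same length = 4):
  Pos 0: 'r' vs 'r' =
  Pos 1: 'i' vs 'i' =
  Pos 2: 's' vs 'c' !=
  Pos 3: 'e' vs 'e' =
Hamming distance = 1


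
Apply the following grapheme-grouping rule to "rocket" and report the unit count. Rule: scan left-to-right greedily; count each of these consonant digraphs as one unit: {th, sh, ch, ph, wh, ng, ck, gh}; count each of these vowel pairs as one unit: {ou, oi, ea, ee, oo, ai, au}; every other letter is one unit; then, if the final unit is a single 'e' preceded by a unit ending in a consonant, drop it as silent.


Word: "rocket" (6 letters)
Left-to-right scan:
  (1) 'r' (letter)
  (2) 'o' (letter)
  (3) 'ck' (digraph)
  (4) 'e' (letter)
  (5) 't' (letter)
Units from scan: 5
Sound units = 5 units


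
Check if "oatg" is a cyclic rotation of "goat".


Word: "goat", Candidate: "oatg"
Method: check if candidate is substring of word+word
"goatgoat" contains "oatg"? Yes
Is rotation = Yes


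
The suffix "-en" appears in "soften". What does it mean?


Suffix: -en
Example: soften (soft + -en)
Meaning = to make / become


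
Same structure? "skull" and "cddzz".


Pattern of "skull": [0, 1, 2, 3, 3]
Pattern of "cddzz": [0, 1, 1, 2, 2]
Patterns do not match
Same pattern = No


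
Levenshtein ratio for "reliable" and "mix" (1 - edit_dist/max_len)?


Word 1: "reliable" (length 8)
Word 2: "mix" (length 3)
One optimal edit sequence:
  1. delete 'r'  (+1)
  2. delete 'e'  (+1)
  3. substitute 'l' -> 'm'  (+1)
  4. keep 'i'
  5. delete 'a'  (+1)
  6. delete 'b'  (+1)
  7. delete 'l'  (+1)
  8. substitute 'e' -> 'x'  (+1)
Edit distance = 7
Max length = max(8, 3) = 8
Similarity = 1 - 7/8
= 0.1250


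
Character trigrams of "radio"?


Word: "radio" (length 5)
Number of trigrams = 5 - 3 + 1 = 3
  Position 0: "rad"
  Position 1: "adi"
  Position 2: "dio"
Trigrams = "rad", "adi", "dio"


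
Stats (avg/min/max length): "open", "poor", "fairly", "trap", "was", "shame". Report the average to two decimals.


Lengths: "open"=4, "poor"=4, "fairly"=6, "trap"=4, "was"=3, "shame"=5
Sum = 26, Count = 6
Average = 26/6 = 4.33
= avg=4.33, min=3, max=6


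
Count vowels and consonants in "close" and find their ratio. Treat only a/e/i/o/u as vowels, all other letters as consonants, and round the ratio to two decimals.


Word: "close"
Vowels (a,e,i,o,u): 2
Consonants: 3
Ratio = 2/3
= 0.67


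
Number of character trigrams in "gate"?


Word: "gate" (length 4)
Number of 3-grams = length - 3 + 1 = 4 - 3 + 1
= 2


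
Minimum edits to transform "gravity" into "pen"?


Word 1: "gravity" (length 7)
Word 2: "pen" (length 3)
One optimal edit sequence (insert/delete/substitute each cost 1):
  1. delete 'g'  (+1)
  2. delete 'r'  (+1)
  3. delete 'a'  (+1)
  4. delete 'v'  (+1)
  5. substitute 'i' -> 'p'  (+1)
  6. substitute 't' -> 'e'  (+1)
  7. substitute 'y' -> 'n'  (+1)
Total edit operations: 7
Edit distance = 7


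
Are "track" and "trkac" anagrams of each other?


Word 1: "track" → sorted: ackrt
Word 2: "trkac" → sorted: ackrt
Same letters? ackrt == ackrt
Anagram = Yes


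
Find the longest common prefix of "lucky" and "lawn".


Word 1: "lucky"
Word 2: "lawn"
Comparing from start:
  Pos 0: 'l' == 'l'
  Pos 1: 'u' != 'a' (stop)
LCP = "l" (length 1)


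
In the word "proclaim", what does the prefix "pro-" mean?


Prefix: pro-
As in: proclaim -> pro- + claim
Meaning = forward / in favor of


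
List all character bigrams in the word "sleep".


Word: "sleep" (length 5)
Number of bigrams = 5 - 2 + 1 = 4
  Position 0: "sl"
  Position 1: "le"
  Position 2: "ee"
  Position 3: "ep"
Bigrams = "sl", "le", "ee", "ep"


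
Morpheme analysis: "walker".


Word: "walker"
Morphemes: walk | -er
Each morpheme carries meaning
= 2 morphemes


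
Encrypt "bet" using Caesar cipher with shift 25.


Word: "bet"
Shift: 25
Each letter → (letter + shift) mod 26:
  'b' (1) + 25 = 0 → 'a'
  'e' (4) + 25 = 3 → 'd'
  't' (19) + 25 = 18 → 's'
Result = "ads"


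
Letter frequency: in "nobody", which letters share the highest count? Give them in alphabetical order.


Word: "nobody"
Letter counts:
  'b': 1
  'd': 1
  'n': 1
  'o': 2
  'y': 1
Maximum count = 2
Most frequent = 'o' (2 times each)


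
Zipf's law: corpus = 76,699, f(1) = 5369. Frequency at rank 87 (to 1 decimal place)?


Zipf's law: f(r) = f(1) / r
f(1) = 5369
f(87) = 5369 / 87
= 61.7 occurrences


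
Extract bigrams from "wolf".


Word: "wolf" (length 4)
Number of bigrams = 4 - 2 + 1 = 3
  Position 0: "wo"
  Position 1: "ol"
  Position 2: "lf"
Bigrams = "wo", "ol", "lf"


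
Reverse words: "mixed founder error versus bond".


Original: "mixed founder error versus bond"
Words (1..n): mixed | founder | error | versus | bond
Reversed (n..1): bond | versus | error | founder | mixed
Result = "bond versus error founder mixed"


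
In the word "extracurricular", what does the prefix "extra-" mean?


Prefix: extra-
Example: extracurricular = extra- + curricular
Meaning = beyond


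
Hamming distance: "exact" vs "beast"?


Comparing character by character (same length = 5):
  Pos 0: 'e' vs 'b' !=
  Pos 1: 'x' vs 'e' !=
  Pos 2: 'a' vs 'a' =
  Pos 3: 'c' vs 's' !=
  Pos 4: 't' vs 't' =
Hamming distance = 3


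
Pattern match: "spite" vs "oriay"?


Pattern of "spite": [0, 1, 2, 3, 4]
Pattern of "oriay": [0, 1, 2, 3, 4]
Patterns match
Same pattern = Yes


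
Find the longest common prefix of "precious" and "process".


Word 1: "precious"
Word 2: "process"
Comparing from start:
  Pos 0: 'p' == 'p'
  Pos 1: 'r' == 'r'
  Pos 2: 'e' != 'o' (stop)
LCP = "pr" (length 2)


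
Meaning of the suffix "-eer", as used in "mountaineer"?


Suffix: -eer
As in: mountaineer -> mountain + -eer
Meaning = one who is concerned with


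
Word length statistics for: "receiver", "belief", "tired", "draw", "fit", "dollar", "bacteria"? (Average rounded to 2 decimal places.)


Lengths: "receiver"=8, "belief"=6, "tired"=5, "draw"=4, "fit"=3, "dollar"=6, "bacteria"=8
Sum = 40, Count = 7
Average = 40/7 = 5.71
= avg=5.71, min=3, max=8


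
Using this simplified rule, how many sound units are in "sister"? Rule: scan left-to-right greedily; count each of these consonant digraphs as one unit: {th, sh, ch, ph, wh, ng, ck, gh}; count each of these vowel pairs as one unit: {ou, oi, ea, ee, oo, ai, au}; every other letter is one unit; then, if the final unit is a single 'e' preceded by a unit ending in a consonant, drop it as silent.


Word: "sister" (6 letters)
Left-to-right scan:
  1. 's' (letter)
  2. 'i' (letter)
  3. 's' (letter)
  4. 't' (letter)
  5. 'e' (letter)
  6. 'r' (letter)
Units from scan: 6
Sound units = 6 units


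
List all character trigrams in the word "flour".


Word: "flour" (length 5)
Number of trigrams = 5 - 3 + 1 = 3
  Position 0: "flo"
  Position 1: "lou"
  Position 2: "our"
Trigrams = "flo", "lou", "our"


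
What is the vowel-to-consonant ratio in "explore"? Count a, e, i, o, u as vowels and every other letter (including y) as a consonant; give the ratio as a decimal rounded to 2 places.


Word: "explore"
Vowels (a,e,i,o,u): 3
Consonants: 4
Ratio = 3/4
= 0.75


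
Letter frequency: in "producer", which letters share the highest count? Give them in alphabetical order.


Word: "producer"
Letter counts:
  'c': 1
  'd': 1
  'e': 1
  'o': 1
  'p': 1
  'r': 2
  'u': 1
Maximum count = 2
Most frequent = 'r' (2 times each)


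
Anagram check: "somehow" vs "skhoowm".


Word 1: "somehow" → sorted: ehmoosw
Word 2: "skhoowm" → sorted: hkmoosw
Same letters? ehmoosw != hkmoosw
Anagram = No


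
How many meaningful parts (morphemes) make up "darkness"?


Word: "darkness"
Morphemes: dark | -ness
Each morpheme carries meaning
= 2 morphemes


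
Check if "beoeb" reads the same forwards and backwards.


Word: "beoeb"
Reversed: "beoeb"
Forward == Backward? beoeb == beoeb
Palindrome = Yes


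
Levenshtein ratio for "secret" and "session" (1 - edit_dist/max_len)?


Word 1: "secret" (length 6)
Word 2: "session" (length 7)
One optimal edit sequence:
  1. keep 's'
  2. keep 'e'
  3. insert 's'  (+1)
  4. substitute 'c' -> 's'  (+1)
  5. substitute 'r' -> 'i'  (+1)
  6. substitute 'e' -> 'o'  (+1)
  7. substitute 't' -> 'n'  (+1)
Edit distance = 5
Max length = max(6, 7) = 7
Similarity = 1 - 5/7
= 0.2857


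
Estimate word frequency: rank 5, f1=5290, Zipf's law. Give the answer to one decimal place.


Zipf's law: f(r) = f(1) / r
f(1) = 5290
f(5) = 5290 / 5
= 1058.0 occurrences


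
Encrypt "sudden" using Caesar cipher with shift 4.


Word: "sudden"
Shift: 4
Each letter → (letter + shift) mod 26:
  's' (18) + 4 = 22 → 'w'
  'u' (20) + 4 = 24 → 'y'
  'd' (3) + 4 = 7 → 'h'
  'd' (3) + 4 = 7 → 'h'
  'e' (4) + 4 = 8 → 'i'
  'n' (13) + 4 = 17 → 'r'
Result = "wyhhir"


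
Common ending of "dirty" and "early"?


Word 1: "dirty"
Word 2: "early"
Comparing from end:
  Pos -1: 'y' == 'y'
  Pos -2: 't' != 'l' (stop)
LCS = "y" (length 1)


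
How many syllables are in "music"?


Word: "music"
Syllable breakdown: mu / sic
Counting: 2 parts
= 2 syllables


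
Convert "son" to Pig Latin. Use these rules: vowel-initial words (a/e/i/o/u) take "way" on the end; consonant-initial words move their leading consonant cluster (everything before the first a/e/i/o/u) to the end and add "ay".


Word: "son"
Starts with consonant(s) → move to end, add 'ay'
Consonant cluster: "s"
Pig Latin = "onsay"


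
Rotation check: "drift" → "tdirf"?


Word: "drift", Candidate: "tdirf"
Method: check if candidate is substring of word+word
"driftdrift" contains "tdirf"? No
Is rotation = No


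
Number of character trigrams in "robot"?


Word: "robot" (length 5)
Number of 3-grams = length - 3 + 1 = 5 - 3 + 1
= 3


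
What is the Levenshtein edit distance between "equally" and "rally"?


Word 1: "equally" (length 7)
Word 2: "rally" (length 5)
One optimal edit sequence (insert/delete/substitute each cost 1):
  1. delete 'e'  (+1)
  2. delete 'q'  (+1)
  3. substitute 'u' -> 'r'  (+1)
  4. keep 'a'
  5. keep 'l'
  6. keep 'l'
  7. keep 'y'
Total edit operations: 3
Edit distance = 3


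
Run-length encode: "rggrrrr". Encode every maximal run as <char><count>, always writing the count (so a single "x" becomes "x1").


String: "rggrrrr"
Scanning for consecutive runs:
  'r' x 1
  'g' x 2
  'r' x 4
RLE = "r1g2r4"


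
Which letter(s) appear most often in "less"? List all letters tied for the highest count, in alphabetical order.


Word: "less"
Letter counts:
  'e': 1
  'l': 1
  's': 2
Maximum count = 2
Most frequent = 's' (2 times each)


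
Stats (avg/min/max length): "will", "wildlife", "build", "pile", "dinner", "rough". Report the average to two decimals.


Lengths: "will"=4, "wildlife"=8, "build"=5, "pile"=4, "dinner"=6, "rough"=5
Sum = 32, Count = 6
Average = 32/6 = 5.33
= avg=5.33, min=4, max=8


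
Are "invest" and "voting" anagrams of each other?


Word 1: "invest" → sorted: einstv
Word 2: "voting" → sorted: ginotv
Same letters? einstv != ginotv
Anagram = No


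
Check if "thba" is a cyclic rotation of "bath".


Word: "bath", Candidate: "thba"
Method: check if candidate is substring of word+word
"bathbath" contains "thba"? Yes
Is rotation = Yes


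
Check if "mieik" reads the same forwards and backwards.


Word: "mieik"
Reversed: "kieim"
Forward == Backward? mieik != kieim
Palindrome = No


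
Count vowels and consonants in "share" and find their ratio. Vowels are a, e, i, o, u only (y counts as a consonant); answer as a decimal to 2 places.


Word: "share"
Vowels (a,e,i,o,u): 2
Consonants: 3
Ratio = 2/3
= 0.67


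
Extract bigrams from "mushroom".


Word: "mushroom" (length 8)
Number of bigrams = 8 - 2 + 1 = 7
  Position 0: "mu"
  Position 1: "us"
  Position 2: "sh"
  Position 3: "hr"
  Position 4: "ro"
  Position 5: "oo"
  Position 6: "om"
Bigrams = "mu", "us", "sh", "hr", "ro", "oo", "om"


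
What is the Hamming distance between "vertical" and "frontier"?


Comparing character by character (same length = 8):
  Pos 0: 'v' vs 'f' !=
  Pos 1: 'e' vs 'r' !=
  Pos 2: 'r' vs 'o' !=
  Pos 3: 't' vs 'n' !=
  Pos 4: 'i' vs 't' !=
  Pos 5: 'c' vs 'i' !=
  Pos 6: 'a' vs 'e' !=
  Pos 7: 'l' vs 'r' !=
Hamming distance = 8


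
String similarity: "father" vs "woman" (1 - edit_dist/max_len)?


Word 1: "father" (length 6)
Word 2: "woman" (length 5)
One optimal edit sequence:
  1. delete 'f'  (+1)
  2. substitute 'a' -> 'w'  (+1)
  3. substitute 't' -> 'o'  (+1)
  4. substitute 'h' -> 'm'  (+1)
  5. substitute 'e' -> 'a'  (+1)
  6. substitute 'r' -> 'n'  (+1)
Edit distance = 6
Max length = max(6, 5) = 6
Similarity = 1 - 6/6
= 0.0000


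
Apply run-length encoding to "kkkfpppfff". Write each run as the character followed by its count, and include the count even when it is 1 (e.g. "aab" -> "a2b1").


String: "kkkfpppfff"
Scanning for consecutive runs:
  'k' x 3
  'f' x 1
  'p' x 3
  'f' x 3
RLE = "k3f1p3f3"


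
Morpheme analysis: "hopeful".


Word: "hopeful"
Morphemes: hope / -ful
Each morpheme carries meaning
= 2 morphemes


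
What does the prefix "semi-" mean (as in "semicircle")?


Prefix: semi-
As in: semicircle -> semi- + circle
Meaning = half


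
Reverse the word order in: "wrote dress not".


Original: "wrote dress not"
Words (1..n): wrote | dress | not
Reversed (n..1): not | dress | wrote
Result = "not dress wrote"


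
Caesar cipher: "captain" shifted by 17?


Word: "captain"
Shift: 17
Each letter → (letter + shift) mod 26:
  'c' (2) + 17 = 19 → 't'
  'a' (0) + 17 = 17 → 'r'
  'p' (15) + 17 = 6 → 'g'
  't' (19) + 17 = 10 → 'k'
  'a' (0) + 17 = 17 → 'r'
  'i' (8) + 17 = 25 → 'z'
  'n' (13) + 17 = 4 → 'e'
Result = "trgkrze"


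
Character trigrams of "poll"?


Word: "poll" (length 4)
Number of trigrams = 4 - 3 + 1 = 2
  Position 0: "pol"
  Position 1: "oll"
Trigrams = "pol", "oll"


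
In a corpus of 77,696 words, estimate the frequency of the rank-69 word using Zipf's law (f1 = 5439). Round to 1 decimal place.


Zipf's law: f(r) = f(1) / r
f(1) = 5439
f(69) = 5439 / 69
= 78.8 occurrences


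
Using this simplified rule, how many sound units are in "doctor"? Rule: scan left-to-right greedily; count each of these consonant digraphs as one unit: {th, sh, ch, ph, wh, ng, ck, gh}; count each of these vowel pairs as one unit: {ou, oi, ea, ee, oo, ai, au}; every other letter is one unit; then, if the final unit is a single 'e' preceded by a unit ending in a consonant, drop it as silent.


Word: "doctor" (6 letters)
Left-to-right scan:
  1. 'd' (letter)
  2. 'o' (letter)
  3. 'c' (letter)
  4. 't' (letter)
  5. 'o' (letter)
  6. 'r' (letter)
Units from scan: 6
Sound units = 6 units


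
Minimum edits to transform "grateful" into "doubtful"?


Word 1: "grateful" (length 8)
Word 2: "doubtful" (length 8)
One optimal edit sequence (insert/delete/substitute each cost 1):
  1. substitute 'g' -> 'd'  (+1)
  2. substitute 'r' -> 'o'  (+1)
  3. substitute 'a' -> 'u'  (+1)
  4. substitute 't' -> 'b'  (+1)
  5. substitute 'e' -> 't'  (+1)
  6. keep 'f'
  7. keep 'u'
  8. keep 'l'
Total edit operations: 5
Edit distance = 5


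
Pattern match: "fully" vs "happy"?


Pattern of "fully": [0, 1, 2, 2, 3]
Pattern of "happy": [0, 1, 2, 2, 3]
Patterns match
Same pattern = Yes


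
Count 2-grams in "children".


Word: "children" (length 8)
Number of 2-grams = length - 2 + 1 = 8 - 2 + 1
= 7


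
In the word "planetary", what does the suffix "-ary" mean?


Suffix: -ary
As in: planetary -> planet + -ary
Meaning = relating to


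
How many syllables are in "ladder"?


Word: "ladder"
Syllable breakdown: lad-der
Counting: 2 parts
= 2 syllables


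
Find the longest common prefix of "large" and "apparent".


Word 1: "large"
Word 2: "apparent"
Comparing from start:
  Pos 0: 'l' != 'a' (stop)
LCP = "" (length 0)


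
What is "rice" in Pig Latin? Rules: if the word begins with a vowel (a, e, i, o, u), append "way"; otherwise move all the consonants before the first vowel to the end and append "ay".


Word: "rice"
Starts with consonant(s) → move to end, add 'ay'
Consonant cluster: "r"
Pig Latin = "iceray"


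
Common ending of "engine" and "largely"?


Word 1: "engine"
Word 2: "largely"
Comparing from end:
  Pos -1: 'e' != 'y' (stop)
LCS = "" (length 0)


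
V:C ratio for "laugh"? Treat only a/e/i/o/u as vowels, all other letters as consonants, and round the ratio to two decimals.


Word: "laugh"
Vowels (a,e,i,o,u): 2
Consonants: 3
Ratio = 2/3
= 0.67


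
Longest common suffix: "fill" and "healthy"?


Word 1: "fill"
Word 2: "healthy"
Comparing from end:
  Pos -1: 'l' != 'y' (stop)
LCS = "" (length 0)


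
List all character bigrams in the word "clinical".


Word: "clinical" (length 8)
Number of bigrams = 8 - 2 + 1 = 7
  Position 0: "cl"
  Position 1: "li"
  Position 2: "in"
  Position 3: "ni"
  Position 4: "ic"
  Position 5: "ca"
  Position 6: "al"
Bigrams = "cl", "li", "in", "ni", "ic", "ca", "al"


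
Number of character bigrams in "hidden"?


Word: "hidden" (length 6)
Number of 2-grams = length - 2 + 1 = 6 - 2 + 1
= 5


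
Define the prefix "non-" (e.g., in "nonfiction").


Prefix: non-
As in: nonfiction -> non- + fiction
Meaning = not


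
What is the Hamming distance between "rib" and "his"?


Comparing character by character (same length = 3):
  Pos 0: 'r' vs 'h' !=
  Pos 1: 'i' vs 'i' =
  Pos 2: 'b' vs 's' !=
Hamming distance = 2


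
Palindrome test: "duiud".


Word: "duiud"
Reversed: "duiud"
Forward == Backward? duiud == duiud
Palindrome = Yes


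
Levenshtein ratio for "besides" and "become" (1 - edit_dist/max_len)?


Word 1: "besides" (length 7)
Word 2: "become" (length 6)
One optimal edit sequence:
  1. keep 'b'
  2. keep 'e'
  3. substitute 's' -> 'c'  (+1)
  4. substitute 'i' -> 'o'  (+1)
  5. substitute 'd' -> 'm'  (+1)
  6. keep 'e'
  7. delete 's'  (+1)
Edit distance = 4
Max length = max(7, 6) = 7
Similarity = 1 - 4/7
= 0.4286


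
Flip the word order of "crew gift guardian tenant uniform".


Original: "crew gift guardian tenant uniform"
Words (1..n): crew | gift | guardian | tenant | uniform
Reversed (n..1): uniform | tenant | guardian | gift | crew
Result = "uniform tenant guardian gift crew"


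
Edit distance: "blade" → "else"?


Word 1: "blade" (length 5)
Word 2: "else" (length 4)
One optimal edit sequence (insert/delete/substitute each cost 1):
  1. substitute 'b' -> 'e'  (+1)
  2. keep 'l'
  3. delete 'a'  (+1)
  4. substitute 'd' -> 's'  (+1)
  5. keep 'e'
Total edit operations: 3
Edit distance = 3


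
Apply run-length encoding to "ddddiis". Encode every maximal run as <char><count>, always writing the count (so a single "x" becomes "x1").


String: "ddddiis"
Scanning for consecutive runs:
  'd' x 4
  'i' x 2
  's' x 1
RLE = "d4i2s1"


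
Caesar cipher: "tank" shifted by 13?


Word: "tank"
Shift: 13
Each letter → (letter + shift) mod 26:
  't' (19) + 13 = 6 → 'g'
  'a' (0) + 13 = 13 → 'n'
  'n' (13) + 13 = 0 → 'a'
  'k' (10) + 13 = 23 → 'x'
Result = "gnax"


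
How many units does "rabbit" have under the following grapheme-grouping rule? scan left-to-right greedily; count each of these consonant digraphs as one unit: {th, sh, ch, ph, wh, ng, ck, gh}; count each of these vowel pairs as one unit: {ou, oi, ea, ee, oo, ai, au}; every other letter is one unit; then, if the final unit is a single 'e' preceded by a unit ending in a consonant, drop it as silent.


Word: "rabbit" (6 letters)
Left-to-right scan:
  [1] 'r' (letter)
  [2] 'a' (letter)
  [3] 'b' (letter)
  [4] 'b' (letter)
  [5] 'i' (letter)
  [6] 't' (letter)
Units from scan: 6
Sound units = 6 units


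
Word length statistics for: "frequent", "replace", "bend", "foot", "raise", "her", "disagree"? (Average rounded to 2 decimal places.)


Lengths: "frequent"=8, "replace"=7, "bend"=4, "foot"=4, "raise"=5, "her"=3, "disagree"=8
Sum = 39, Count = 7
Average = 39/7 = 5.57
= avg=5.57, min=3, max=8


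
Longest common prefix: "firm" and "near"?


Word 1: "firm"
Word 2: "near"
Comparing from start:
  Pos 0: 'f' != 'n' (stop)
LCP = "" (length 0)


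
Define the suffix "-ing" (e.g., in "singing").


Suffix: -ing
Example: singing = sing + -ing
Meaning = present participle


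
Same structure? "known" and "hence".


Pattern of "known": [0, 1, 2, 3, 1]
Pattern of "hence": [0, 1, 2, 3, 1]
Patterns match
Same pattern = Yes


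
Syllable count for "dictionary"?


Word: "dictionary"
Syllable breakdown: dic · tion · ar · y
Counting: 4 parts
= 4 syllables


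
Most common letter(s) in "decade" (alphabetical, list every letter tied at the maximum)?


Word: "decade"
Letter counts:
  'a': 1
  'c': 1
  'd': 2
  'e': 2
Maximum count = 2
Most frequent = 'd', 'e' (2 times each)


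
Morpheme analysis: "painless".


Word: "painless"
Morphemes: pain + -less
Each morpheme carries meaning
= 2 morphemes


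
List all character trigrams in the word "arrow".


Word: "arrow" (length 5)
Number of trigrams = 5 - 3 + 1 = 3
  Position 0: "arr"
  Position 1: "rro"
  Position 2: "row"
Trigrams = "arr", "rro", "row"


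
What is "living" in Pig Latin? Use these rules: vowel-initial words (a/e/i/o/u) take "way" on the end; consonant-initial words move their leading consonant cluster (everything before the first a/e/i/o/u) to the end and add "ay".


Word: "living"
Starts with consonant(s) → move to end, add 'ay'
Consonant cluster: "l"
Pig Latin = "ivinglay"


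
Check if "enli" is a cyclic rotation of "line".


Word: "line", Candidate: "enli"
Method: check if candidate is substring of word+word
"lineline" contains "enli"? No
Is rotation = No


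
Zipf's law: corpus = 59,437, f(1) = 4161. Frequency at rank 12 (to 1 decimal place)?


Zipf's law: f(r) = f(1) / r
f(1) = 4161
f(12) = 4161 / 12
= 346.8 occurrences


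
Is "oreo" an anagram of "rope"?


Word 1: "rope" → sorted: eopr
Word 2: "oreo" → sorted: eoor
Same letters? eopr != eoor
Anagram = No


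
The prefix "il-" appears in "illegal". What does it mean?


Prefix: il-
As in: illegal -> il- + legal
Meaning = not


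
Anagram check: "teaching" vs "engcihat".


Word 1: "teaching" → sorted: aceghint
Word 2: "engcihat" → sorted: aceghint
Same letters? aceghint == aceghint
Anagram = Yes


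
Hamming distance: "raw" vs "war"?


Comparing character by character (same length = 3):
  Pos 0: 'r' vs 'w' !=
  Pos 1: 'a' vs 'a' =
  Pos 2: 'w' vs 'r' !=
Hamming distance = 2


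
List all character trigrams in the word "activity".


Word: "activity" (length 8)
Number of trigrams = 8 - 3 + 1 = 6
  Position 0: "act"
  Position 1: "cti"
  Position 2: "tiv"
  Position 3: "ivi"
  Position 4: "vit"
  Position 5: "ity"
Trigrams = "act", "cti", "tiv", "ivi", "vit", "ity"


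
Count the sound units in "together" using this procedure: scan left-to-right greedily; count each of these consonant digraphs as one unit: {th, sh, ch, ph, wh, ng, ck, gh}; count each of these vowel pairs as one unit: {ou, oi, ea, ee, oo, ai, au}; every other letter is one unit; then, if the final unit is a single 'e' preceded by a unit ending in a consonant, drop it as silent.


Word: "together" (8 letters)
Left-to-right scan:
  (1) 't' (letter)
  (2) 'o' (letter)
  (3) 'g' (letter)
  (4) 'e' (letter)
  (5) 'th' (digraph)
  (6) 'e' (letter)
  (7) 'r' (letter)
Units from scan: 7
Sound units = 7 units


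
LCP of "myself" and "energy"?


Word 1: "myself"
Word 2: "energy"
Comparing from start:
  Pos 0: 'm' != 'e' (stop)
LCP = "" (length 0)


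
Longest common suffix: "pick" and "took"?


Word 1: "pick"
Word 2: "took"
Comparing from end:
  Pos -1: 'k' == 'k'
  Pos -2: 'c' != 'o' (stop)
LCS = "k" (length 1)


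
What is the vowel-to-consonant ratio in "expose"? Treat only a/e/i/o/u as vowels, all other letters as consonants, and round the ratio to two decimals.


Word: "expose"
Vowels (a,e,i,o,u): 3
Consonants: 3
Ratio = 3/3
= 1.00


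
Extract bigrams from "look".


Word: "look" (length 4)
Number of bigrams = 4 - 2 + 1 = 3
  Position 0: "lo"
  Position 1: "oo"
  Position 2: "ok"
Bigrams = "lo", "oo", "ok"


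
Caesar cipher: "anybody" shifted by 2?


Word: "anybody"
Shift: 2
Each letter → (letter + shift) mod 26:
  'a' (0) + 2 = 2 → 'c'
  'n' (13) + 2 = 15 → 'p'
  'y' (24) + 2 = 0 → 'a'
  'b' (1) + 2 = 3 → 'd'
  'o' (14) + 2 = 16 → 'q'
  'd' (3) + 2 = 5 → 'f'
  'y' (24) + 2 = 0 → 'a'
Result = "cpadqfa"


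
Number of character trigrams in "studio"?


Word: "studio" (length 6)
Number of 3-grams = length - 3 + 1 = 6 - 3 + 1
= 4


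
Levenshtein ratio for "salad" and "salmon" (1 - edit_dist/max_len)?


Word 1: "salad" (length 5)
Word 2: "salmon" (length 6)
One optimal edit sequence:
  1. keep 's'
  2. keep 'a'
  3. keep 'l'
  4. insert 'm'  (+1)
  5. substitute 'a' -> 'o'  (+1)
  6. substitute 'd' -> 'n'  (+1)
Edit distance = 3
Max length = max(5, 6) = 6
Similarity = 1 - 3/6
= 0.5000


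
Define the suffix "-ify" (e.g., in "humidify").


Suffix: -ify
As in: humidify -> humid + -ify
Meaning = to make


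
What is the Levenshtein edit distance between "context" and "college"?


Word 1: "context" (length 7)
Word 2: "college" (length 7)
One optimal edit sequence (insert/delete/substitute each cost 1):
  1. keep 'c'
  2. keep 'o'
  3. substitute 'n' -> 'l'  (+1)
  4. substitute 't' -> 'l'  (+1)
  5. keep 'e'
  6. substitute 'x' -> 'g'  (+1)
  7. substitute 't' -> 'e'  (+1)
Total edit operations: 4
Edit distance = 4


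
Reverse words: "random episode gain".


Original: "random episode gain"
Words (1..n): random | episode | gain
Reversed (n..1): gain | episode | random
Result = "gain episode random"


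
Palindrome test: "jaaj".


Word: "jaaj"
Reversed: "jaaj"
Forward == Backward? jaaj == jaaj
Palindrome = Yes


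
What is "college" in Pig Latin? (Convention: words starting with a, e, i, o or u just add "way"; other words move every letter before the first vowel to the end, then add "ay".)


Word: "college"
Starts with consonant(s) → move to end, add 'ay'
Consonant cluster: "c"
Pig Latin = "ollegecay"


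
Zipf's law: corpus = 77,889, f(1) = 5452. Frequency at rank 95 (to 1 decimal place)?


Zipf's law: f(r) = f(1) / r
f(1) = 5452
f(95) = 5452 / 95
= 57.4 occurrences


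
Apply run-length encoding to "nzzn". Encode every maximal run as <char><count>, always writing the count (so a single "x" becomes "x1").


String: "nzzn"
Scanning for consecutive runs:
  'n' x 1
  'z' x 2
  'n' x 1
RLE = "n1z2n1"


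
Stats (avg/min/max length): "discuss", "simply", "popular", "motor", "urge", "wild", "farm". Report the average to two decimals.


Lengths: "discuss"=7, "simply"=6, "popular"=7, "motor"=5, "urge"=4, "wild"=4, "farm"=4
Sum = 37, Count = 7
Average = 37/7 = 5.29
= avg=5.29, min=4, max=7


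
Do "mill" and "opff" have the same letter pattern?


Pattern of "mill": [0, 1, 2, 2]
Pattern of "opff": [0, 1, 2, 2]
Patterns match
Same pattern = Yes


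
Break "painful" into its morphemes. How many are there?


Word: "painful"
Morphemes: pain + -ful
Each morpheme carries meaning
= 2 morphemes


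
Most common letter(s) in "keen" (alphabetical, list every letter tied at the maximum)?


Word: "keen"
Letter counts:
  'e': 2
  'k': 1
  'n': 1
Maximum count = 2
Most frequent = 'e' (2 times each)


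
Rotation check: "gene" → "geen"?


Word: "gene", Candidate: "geen"
Method: check if candidate is substring of word+word
"genegene" contains "geen"? No
Is rotation = No


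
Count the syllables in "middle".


Word: "middle"
Syllable breakdown: mid · dle
Counting: 2 parts
= 2 syllables


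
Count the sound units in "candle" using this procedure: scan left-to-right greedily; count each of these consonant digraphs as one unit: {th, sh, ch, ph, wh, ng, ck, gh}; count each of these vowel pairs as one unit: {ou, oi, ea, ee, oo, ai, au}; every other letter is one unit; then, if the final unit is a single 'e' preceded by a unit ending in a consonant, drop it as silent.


Word: "candle" (6 letters)
Left-to-right scan:
  [1] 'c' (letter)
  [2] 'a' (letter)
  [3] 'n' (letter)
  [4] 'd' (letter)
  [5] 'l' (letter)
  [6] 'e' (letter)
Units from scan: 6
Final unit is 'e' after a consonant -> drop as silent (-1)
Sound units = 5 units


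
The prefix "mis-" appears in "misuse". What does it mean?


Prefix: mis-
As in: misuse -> mis- + use
Meaning = wrongly


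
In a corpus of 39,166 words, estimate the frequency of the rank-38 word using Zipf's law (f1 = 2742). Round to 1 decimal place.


Zipf's law: f(r) = f(1) / r
f(1) = 2742
f(38) = 2742 / 38
= 72.2 occurrences


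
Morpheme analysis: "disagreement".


Word: "disagreement"
Morphemes: dis- + agree + -ment
Each morpheme carries meaning
= 3 morphemes


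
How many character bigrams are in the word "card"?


Word: "card" (length 4)
Number of 2-grams = length - 2 + 1 = 4 - 2 + 1
= 3


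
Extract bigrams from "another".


Word: "another" (length 7)
Number of bigrams = 7 - 2 + 1 = 6
  Position 0: "an"
  Position 1: "no"
  Position 2: "ot"
  Position 3: "th"
  Position 4: "he"
  Position 5: "er"
Bigrams = "an", "no", "ot", "th", "he", "er"


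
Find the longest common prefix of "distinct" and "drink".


Word 1: "distinct"
Word 2: "drink"
Comparing from start:
  Pos 0: 'd' == 'd'
  Pos 1: 'i' != 'r' (stop)
LCP = "d" (length 1)


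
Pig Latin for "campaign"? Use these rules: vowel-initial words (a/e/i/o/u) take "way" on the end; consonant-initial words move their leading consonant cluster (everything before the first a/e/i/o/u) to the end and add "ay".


Word: "campaign"
Starts with consonant(s) → move to end, add 'ay'
Consonant cluster: "c"
Pig Latin = "ampaigncay"


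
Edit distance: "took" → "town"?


Word 1: "took" (length 4)
Word 2: "town" (length 4)
One optimal edit sequence (insert/delete/substitute each cost 1):
  1. keep 't'
  2. keep 'o'
  3. substitute 'o' -> 'w'  (+1)
  4. substitute 'k' -> 'n'  (+1)
Total edit operations: 2
Edit distance = 2


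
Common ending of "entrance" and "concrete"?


Word 1: "entrance"
Word 2: "concrete"
Comparing from end:
  Pos -1: 'e' == 'e'
  Pos -2: 'c' != 't' (stop)
LCS = "e" (length 1)


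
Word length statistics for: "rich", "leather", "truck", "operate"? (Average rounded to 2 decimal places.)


Lengths: "rich"=4, "leather"=7, "truck"=5, "operate"=7
Sum = 23, Count = 4
Average = 23/4 = 5.75
= avg=5.75, min=4, max=7


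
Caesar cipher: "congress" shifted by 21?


Word: "congress"
Shift: 21
Each letter → (letter + shift) mod 26:
  'c' (2) + 21 = 23 → 'x'
  'o' (14) + 21 = 9 → 'j'
  'n' (13) + 21 = 8 → 'i'
  'g' (6) + 21 = 1 → 'b'
  'r' (17) + 21 = 12 → 'm'
  'e' (4) + 21 = 25 → 'z'
  's' (18) + 21 = 13 → 'n'
  's' (18) + 21 = 13 → 'n'
Result = "xjibmznn"


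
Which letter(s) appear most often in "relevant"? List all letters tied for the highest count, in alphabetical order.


Word: "relevant"
Letter counts:
  'a': 1
  'e': 2
  'l': 1
  'n': 1
  'r': 1
  't': 1
  'v': 1
Maximum count = 2
Most frequent = 'e' (2 times each)


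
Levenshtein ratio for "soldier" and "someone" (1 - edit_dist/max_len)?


Word 1: "soldier" (length 7)
Word 2: "someone" (length 7)
One optimal edit sequence:
  1. keep 's'
  2. keep 'o'
  3. substitute 'l' -> 'm'  (+1)
  4. substitute 'd' -> 'e'  (+1)
  5. substitute 'i' -> 'o'  (+1)
  6. substitute 'e' -> 'n'  (+1)
  7. substitute 'r' -> 'e'  (+1)
Edit distance = 5
Max length = max(7, 7) = 7
Similarity = 1 - 5/7
= 0.2857


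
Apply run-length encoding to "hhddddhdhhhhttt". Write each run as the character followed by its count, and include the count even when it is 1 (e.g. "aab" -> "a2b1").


String: "hhddddhdhhhhttt"
Scanning for consecutive runs:
  'h' x 2
  'd' x 4
  'h' x 1
  'd' x 1
  'h' x 4
  't' x 3
RLE = "h2d4h1d1h4t3"


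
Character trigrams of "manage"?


Word: "manage" (length 6)
Number of trigrams = 6 - 3 + 1 = 4
  Position 0: "man"
  Position 1: "ana"
  Position 2: "nag"
  Position 3: "age"
Trigrams = "man", "ana", "nag", "age"


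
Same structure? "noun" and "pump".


Pattern of "noun": [0, 1, 2, 0]
Pattern of "pump": [0, 1, 2, 0]
Patterns match
Same pattern = Yes


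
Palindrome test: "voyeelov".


Word: "voyeelov"
Reversed: "voleeyov"
Forward == Backward? voyeelov != voleeyov
Palindrome = No


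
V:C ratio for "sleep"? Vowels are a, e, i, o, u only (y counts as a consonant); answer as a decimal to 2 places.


Word: "sleep"
Vowels (a,e,i,o,u): 2
Consonants: 3
Ratio = 2/3
= 0.67


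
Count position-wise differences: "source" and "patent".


Comparing character by character (same length = 6):
  Pos 0: 's' vs 'p' !=
  Pos 1: 'o' vs 'a' !=
  Pos 2: 'u' vs 't' !=
  Pos 3: 'r' vs 'e' !=
  Pos 4: 'c' vs 'n' !=
  Pos 5: 'e' vs 't' !=
Hamming distance = 6


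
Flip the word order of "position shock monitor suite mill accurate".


Original: "position shock monitor suite mill accurate"
Words (1..n): position | shock | monitor | suite | mill | accurate
Reversed (n..1): accurate | mill | suite | monitor | shock | position
Result = "accurate mill suite monitor shock position"


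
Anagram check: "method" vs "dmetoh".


Word 1: "method" → sorted: dehmot
Word 2: "dmetoh" → sorted: dehmot
Same letters? dehmot == dehmot
Anagram = Yes


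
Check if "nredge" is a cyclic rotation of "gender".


Word: "gender", Candidate: "nredge"
Method: check if candidate is substring of word+word
"gendergender" contains "nredge"? No
Is rotation = No


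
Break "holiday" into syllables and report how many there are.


Word: "holiday"
Syllable breakdown: hol · i · day
Counting: 3 parts
= 3 syllables


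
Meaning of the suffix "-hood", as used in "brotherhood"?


Suffix: -hood
As in: brotherhood -> brother + -hood
Meaning = state / condition


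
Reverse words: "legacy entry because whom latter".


Original: "legacy entry because whom latter"
Words (1..n): legacy | entry | because | whom | latter
Reversed (n..1): latter | whom | because | entry | legacy
Result = "latter whom because entry legacy"


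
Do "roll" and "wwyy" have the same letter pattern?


Pattern of "roll": [0, 1, 2, 2]
Pattern of "wwyy": [0, 0, 1, 1]
Patterns do not match
Same pattern = No


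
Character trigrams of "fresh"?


Word: "fresh" (length 5)
Number of trigrams = 5 - 3 + 1 = 3
  Position 0: "fre"
  Position 1: "res"
  Position 2: "esh"
Trigrams = "fre", "res", "esh"


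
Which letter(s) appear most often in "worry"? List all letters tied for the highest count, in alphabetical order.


Word: "worry"
Letter counts:
  'o': 1
  'r': 2
  'w': 1
  'y': 1
Maximum count = 2
Most frequent = 'r' (2 times each)


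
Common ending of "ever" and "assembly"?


Word 1: "ever"
Word 2: "assembly"
Comparing from end:
  Pos -1: 'r' != 'y' (stop)
LCS = "" (length 0)


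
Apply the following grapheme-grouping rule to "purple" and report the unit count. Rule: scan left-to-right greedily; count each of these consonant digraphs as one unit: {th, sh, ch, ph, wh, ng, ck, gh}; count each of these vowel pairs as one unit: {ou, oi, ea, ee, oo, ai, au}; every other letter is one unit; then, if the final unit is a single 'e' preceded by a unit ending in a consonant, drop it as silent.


Word: "purple" (6 letters)
Left-to-right scan:
  [1] 'p' (letter)
  [2] 'u' (letter)
  [3] 'r' (letter)
  [4] 'p' (letter)
  [5] 'l' (letter)
  [6] 'e' (letter)
Units from scan: 6
Final unit is 'e' after a consonant -> drop as silent (-1)
Sound units = 5 units


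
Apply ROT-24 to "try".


Word: "try"
Shift: 24
Each letter → (letter + shift) mod 26:
  't' (19) + 24 = 17 → 'r'
  'r' (17) + 24 = 15 → 'p'
  'y' (24) + 24 = 22 → 'w'
Result = "rpw"


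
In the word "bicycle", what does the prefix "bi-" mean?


Prefix: bi-
As in: bicycle -> bi- + cycle
Meaning = two


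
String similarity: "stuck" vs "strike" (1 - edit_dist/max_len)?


Word 1: "stuck" (length 5)
Word 2: "strike" (length 6)
One optimal edit sequence:
  1. keep 's'
  2. keep 't'
  3. substitute 'u' -> 'r'  (+1)
  4. substitute 'c' -> 'i'  (+1)
  5. keep 'k'
  6. insert 'e'  (+1)
Edit distance = 3
Max length = max(5, 6) = 6
Similarity = 1 - 3/6
= 0.5000


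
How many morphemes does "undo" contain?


Word: "undo"
Morphemes: un- / do
Each morpheme carries meaning
= 2 morphemes


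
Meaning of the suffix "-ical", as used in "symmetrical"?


Suffix: -ical
Example: symmetrical (symmetry + -ical, with a spelling change)
Meaning = relating to


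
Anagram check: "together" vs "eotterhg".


Word 1: "together" → sorted: eeghortt
Word 2: "eotterhg" → sorted: eeghortt
Same letters? eeghortt == eeghortt
Anagram = Yes


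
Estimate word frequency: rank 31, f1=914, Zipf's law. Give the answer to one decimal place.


Zipf's law: f(r) = f(1) / r
f(1) = 914
f(31) = 914 / 31
= 29.5 occurrences


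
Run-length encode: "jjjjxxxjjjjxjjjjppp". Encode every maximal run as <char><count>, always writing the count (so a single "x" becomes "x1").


String: "jjjjxxxjjjjxjjjjppp"
Scanning for consecutive runs:
  'j' x 4
  'x' x 3
  'j' x 4
  'x' x 1
  'j' x 4
  'p' x 3
RLE = "j4x3j4x1j4p3"


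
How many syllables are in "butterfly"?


Word: "butterfly"
Syllable breakdown: but · ter · fly
Counting: 3 parts
= 3 syllables


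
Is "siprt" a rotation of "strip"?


Word: "strip", Candidate: "siprt"
Method: check if candidate is substring of word+word
"stripstrip" contains "siprt"? No
Is rotation = No


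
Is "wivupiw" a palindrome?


Word: "wivupiw"
Reversed: "wipuviw"
Forward == Backward? wivupiw != wipuviw
Palindrome = No


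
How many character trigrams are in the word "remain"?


Word: "remain" (length 6)
Number of 3-grams = length - 3 + 1 = 6 - 3 + 1
= 4


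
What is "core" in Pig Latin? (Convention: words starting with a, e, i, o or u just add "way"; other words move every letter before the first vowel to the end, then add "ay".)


Word: "core"
Starts with consonant(s) → move to end, add 'ay'
Consonant cluster: "c"
Pig Latin = "orecay"


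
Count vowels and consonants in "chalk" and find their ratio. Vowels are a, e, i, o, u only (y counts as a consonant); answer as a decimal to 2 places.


Word: "chalk"
Vowels (a,e,i,o,u): 1
Consonants: 4
Ratio = 1/4
= 0.25


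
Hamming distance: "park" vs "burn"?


Comparing character by character (same length = 4):
  Pos 0: 'p' vs 'b' !=
  Pos 1: 'a' vs 'u' !=
  Pos 2: 'r' vs 'r' =
  Pos 3: 'k' vs 'n' !=
Hamming distance = 3


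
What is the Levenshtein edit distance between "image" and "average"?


Word 1: "image" (length 5)
Word 2: "average" (length 7)
One optimal edit sequence (insert/delete/substitute each cost 1):
  1. insert 'a'  (+1)
  2. insert 'v'  (+1)
  3. substitute 'i' -> 'e'  (+1)
  4. substitute 'm' -> 'r'  (+1)
  5. keep 'a'
  6. keep 'g'
  7. keep 'e'
Total edit operations: 4
Edit distance = 4


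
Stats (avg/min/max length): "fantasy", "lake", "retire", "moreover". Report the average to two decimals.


Lengths: "fantasy"=7, "lake"=4, "retire"=6, "moreover"=8
Sum = 25, Count = 4
Average = 25/4 = 6.25
= avg=6.25, min=4, max=8


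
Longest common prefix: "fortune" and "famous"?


Word 1: "fortune"
Word 2: "famous"
Comparing from start:
  Pos 0: 'f' == 'f'
  Pos 1: 'o' != 'a' (stop)
LCP = "f" (length 1)
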